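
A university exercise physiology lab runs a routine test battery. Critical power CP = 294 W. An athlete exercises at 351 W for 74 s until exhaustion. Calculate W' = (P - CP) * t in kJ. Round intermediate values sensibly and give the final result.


P - CP = 351 - 294 = 57 W
W' = 57 * 74 = 4218 J
= 4218 / 1000 = 4.218 kJ

4.218 kJ


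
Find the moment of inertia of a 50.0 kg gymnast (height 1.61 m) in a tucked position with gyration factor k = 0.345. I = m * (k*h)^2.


Radius of gyration = 0.345 * 1.61 = 0.55545 m
I = 50.0 * 0.55545^2
= 50.0 * 0.308525
= 15.426 kg*m^2

15.426 kg*m^2


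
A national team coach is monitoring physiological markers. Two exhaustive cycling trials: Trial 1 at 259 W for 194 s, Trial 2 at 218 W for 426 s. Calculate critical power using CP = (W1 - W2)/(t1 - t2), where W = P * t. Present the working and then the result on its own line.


W1 = 259 * 194 = 50246 J
W2 = 218 * 426 = 92868 J
CP = (50246 - 92868) / (194 - 426)
= -42622 / -232
= 183.72 W

183.72 W


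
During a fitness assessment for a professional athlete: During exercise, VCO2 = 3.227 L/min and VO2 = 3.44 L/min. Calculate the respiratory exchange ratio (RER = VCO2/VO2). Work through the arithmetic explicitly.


RER = VCO2 / VO2
= 3.227 / 3.44
= 0.9381

0.9381


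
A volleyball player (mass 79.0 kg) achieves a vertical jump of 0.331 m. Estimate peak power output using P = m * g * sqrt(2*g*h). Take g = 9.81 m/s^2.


2 * g * h = 2 * 9.81 * 0.331 = 6.49422
sqrt(6.49422) = 2.548376 m/s
P = 79.0 * 9.81 * 2.548376 = 1974.97 W

1974.97 W


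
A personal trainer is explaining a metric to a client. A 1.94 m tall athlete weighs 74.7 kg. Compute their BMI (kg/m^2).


height^2 = 3.7636 m^2
BMI = 74.7 / 3.7636 = 19.85 kg/m^2

19.85 kg/m^2


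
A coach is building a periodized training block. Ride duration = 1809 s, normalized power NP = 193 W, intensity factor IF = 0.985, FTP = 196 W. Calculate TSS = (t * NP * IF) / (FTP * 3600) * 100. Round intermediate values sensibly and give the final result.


Numerator = 1809 * 193 * 0.985 = 343899.945
Denominator = 196 * 3600 = 705600
TSS = 343899.945 / 705600 * 100
= 48.74

48.74 TSS


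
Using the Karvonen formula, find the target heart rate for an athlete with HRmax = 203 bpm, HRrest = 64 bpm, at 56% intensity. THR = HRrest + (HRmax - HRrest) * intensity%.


HRR = 203 - 64 = 139
THR = 64 + 139 * 0.56
= 64 + 77.84
= 141.84 bpm

141.84 bpm


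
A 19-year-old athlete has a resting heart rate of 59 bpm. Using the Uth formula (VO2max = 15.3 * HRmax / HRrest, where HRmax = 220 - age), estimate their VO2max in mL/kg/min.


HRmax = 220 - 19 = 201 bpm
Ratio = HRmax / HRrest = 201 / 59 = 3.4068
VO2max = 15.3 * 3.4068 = 52.12 mL/kg/min

52.12 mL/kg/min


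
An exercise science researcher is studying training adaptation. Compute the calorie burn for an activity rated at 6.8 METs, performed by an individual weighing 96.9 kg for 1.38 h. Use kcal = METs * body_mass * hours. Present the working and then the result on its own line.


Product of METs and mass = 6.8 * 96.9 = 658.92
Total kcal = 658.92 * 1.38 = 909.31 kcal

909.31 kcal


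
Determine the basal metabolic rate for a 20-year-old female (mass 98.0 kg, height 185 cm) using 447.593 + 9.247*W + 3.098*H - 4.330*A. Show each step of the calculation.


BMR = 447.593 + 9.247*98.0 + 3.098*185 - 4.330*20
= 1840.33 kcal/day

1840.33 kcal/day


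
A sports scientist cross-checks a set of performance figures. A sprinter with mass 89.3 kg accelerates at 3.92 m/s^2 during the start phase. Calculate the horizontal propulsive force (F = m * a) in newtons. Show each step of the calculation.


F = m * a
= 89.3 * 3.92
= 350.06 N

350.06 N


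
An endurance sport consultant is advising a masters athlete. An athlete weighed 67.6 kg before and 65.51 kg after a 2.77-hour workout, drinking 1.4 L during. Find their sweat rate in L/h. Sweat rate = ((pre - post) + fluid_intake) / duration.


Body mass change = 2.09 kg
Total sweat loss = 2.09 + 1.4 = 3.49 L
Rate = 3.49 / 2.77 = 1.26 L/h

1.26 L/h


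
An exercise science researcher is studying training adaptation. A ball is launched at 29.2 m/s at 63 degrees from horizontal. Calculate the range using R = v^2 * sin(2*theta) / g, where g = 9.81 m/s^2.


sin(2 * 63) = sin(126) = 0.809017
v^2 = 29.2^2 = 852.64
R = 852.64 * 0.809017 / 9.81
= 70.316 m

70.316 m


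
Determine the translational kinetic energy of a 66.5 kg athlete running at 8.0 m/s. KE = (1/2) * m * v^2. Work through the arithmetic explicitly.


KE = 0.5 * m * v^2
= 0.5 * 66.5 * 8.0^2
= 0.5 * 66.5 * 64.0
= 2128.0 J

2128.0 J


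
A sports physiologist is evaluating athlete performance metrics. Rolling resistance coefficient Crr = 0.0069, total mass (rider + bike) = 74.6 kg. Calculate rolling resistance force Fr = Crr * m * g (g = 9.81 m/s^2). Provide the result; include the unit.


Fr = Crr * m * g
= 0.0069 * 74.6 * 9.81
= 5.05 N

5.05 N


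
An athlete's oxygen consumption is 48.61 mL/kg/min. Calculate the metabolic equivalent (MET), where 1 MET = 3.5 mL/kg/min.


MET = VO2 / 3.5
= 48.61 / 3.5
= 13.89 METs

13.89 METs


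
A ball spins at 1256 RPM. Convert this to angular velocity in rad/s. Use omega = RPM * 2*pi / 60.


omega = 1256 * 2 * pi / 60
= 1256 * 6.28318531 / 60
= 7891.681 / 60
= 131.528 rad/s

131.528 rad/s


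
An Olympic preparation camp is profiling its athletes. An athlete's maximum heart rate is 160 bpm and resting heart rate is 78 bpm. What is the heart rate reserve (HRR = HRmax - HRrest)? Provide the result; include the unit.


HRR = HRmax - HRrest
= 160 - 78
= 82 bpm

82 bpm


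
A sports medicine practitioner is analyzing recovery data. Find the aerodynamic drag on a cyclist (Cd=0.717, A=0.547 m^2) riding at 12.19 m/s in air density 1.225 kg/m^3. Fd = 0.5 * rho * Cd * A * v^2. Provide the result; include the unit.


Fd = 0.5 * 1.225 * 0.717 * 0.547 * 12.19^2
= 0.5 * 1.225 * 0.717 * 0.547 * 148.5961
= 35.696 N

35.696 N


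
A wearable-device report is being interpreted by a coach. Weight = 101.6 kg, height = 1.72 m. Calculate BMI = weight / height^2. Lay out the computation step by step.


height^2 = 1.72^2 = 2.9584
BMI = 101.6 / 2.9584 = 34.34 kg/m^2

34.34 kg/m^2


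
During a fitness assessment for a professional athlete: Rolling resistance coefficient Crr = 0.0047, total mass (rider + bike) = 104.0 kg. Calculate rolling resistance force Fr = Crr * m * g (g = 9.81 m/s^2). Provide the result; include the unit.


Fr = Crr * m * g
= 0.0047 * 104.0 * 9.81
= 4.795 N

4.795 N


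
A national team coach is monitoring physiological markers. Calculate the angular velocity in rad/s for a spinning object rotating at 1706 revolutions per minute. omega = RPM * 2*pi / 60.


omega = RPM * 2*pi / 60
= 1706 * 6.28318531 / 60
= 178.652 rad/s

178.652 rad/s


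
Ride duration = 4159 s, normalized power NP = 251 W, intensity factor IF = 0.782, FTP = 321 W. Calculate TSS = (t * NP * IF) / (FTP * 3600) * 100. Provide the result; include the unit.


Numerator = 4159 * 251 * 0.782 = 816336.838
Denominator = 321 * 3600 = 1155600
TSS = 816336.838 / 1155600 * 100
= 70.64

70.64 TSS


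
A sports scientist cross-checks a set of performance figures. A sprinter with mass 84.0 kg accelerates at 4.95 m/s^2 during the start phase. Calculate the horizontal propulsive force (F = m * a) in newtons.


F = m * a
= 84.0 * 4.95
= 415.8 N

415.8 N


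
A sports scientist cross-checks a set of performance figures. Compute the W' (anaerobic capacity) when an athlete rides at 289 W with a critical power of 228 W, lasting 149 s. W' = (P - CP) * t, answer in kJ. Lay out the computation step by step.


Above-CP power = 61 W
Duration = 149 s
W' = 61 * 149 = 9089 J
Convert: 9089 / 1000 = 9.089 kJ

9.089 kJ


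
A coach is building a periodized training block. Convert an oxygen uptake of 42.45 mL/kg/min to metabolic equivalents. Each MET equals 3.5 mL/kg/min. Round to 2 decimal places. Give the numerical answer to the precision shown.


One MET = 3.5 mL/kg/min
Number of METs = 42.45 / 3.5
= 12.13 METs

12.13 METs


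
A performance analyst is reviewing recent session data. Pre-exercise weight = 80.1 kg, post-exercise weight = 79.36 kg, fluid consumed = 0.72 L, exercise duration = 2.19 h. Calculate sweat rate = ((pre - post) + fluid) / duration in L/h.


Weight loss = 80.1 - 79.36 = 0.74 kg (approx L)
Total sweat = 0.74 + 0.72 = 1.46 L
Sweat rate = 1.46 / 2.19 = 0.667 L/h

0.667 L/h


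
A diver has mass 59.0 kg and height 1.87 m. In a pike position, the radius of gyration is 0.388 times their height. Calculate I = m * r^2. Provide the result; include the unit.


r = 0.388 * 1.87 = 0.72556 m
I = m * r^2 = 59.0 * 0.526437 = 31.06 kg*m^2

31.06 kg*m^2


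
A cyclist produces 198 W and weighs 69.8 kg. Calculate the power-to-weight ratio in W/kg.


P/W = power / mass
= 198 / 69.8
= 2.837 W/kg

2.837 W/kg


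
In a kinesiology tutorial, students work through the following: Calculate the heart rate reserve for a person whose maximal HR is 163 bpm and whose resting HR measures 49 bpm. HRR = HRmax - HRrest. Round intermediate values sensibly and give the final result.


HRmax = 163 bpm
HRrest = 49 bpm
HRR = 163 - 49 = 114 bpm

114 bpm


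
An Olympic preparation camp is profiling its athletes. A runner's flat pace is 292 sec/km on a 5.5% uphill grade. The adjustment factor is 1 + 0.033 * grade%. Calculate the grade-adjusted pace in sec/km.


Factor = 1 + 0.033 * 5.5 = 1.1815
Adjusted pace = 292 * 1.1815
= 345.0 sec/km

345.0 s/km


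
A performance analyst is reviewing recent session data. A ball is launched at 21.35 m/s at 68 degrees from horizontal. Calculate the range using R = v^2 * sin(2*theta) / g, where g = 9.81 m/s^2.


sin(2 * 68) = sin(136) = 0.694658
v^2 = 21.35^2 = 455.8225
R = 455.8225 * 0.694658 / 9.81
= 32.277 m

32.277 m


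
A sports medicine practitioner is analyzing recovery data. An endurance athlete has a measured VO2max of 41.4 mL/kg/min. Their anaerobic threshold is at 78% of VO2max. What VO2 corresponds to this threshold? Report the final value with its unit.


Anaerobic threshold VO2 = VO2max * 78%
= 41.4 * 0.78
= 32.29 mL/kg/min

32.29 mL/kg/min


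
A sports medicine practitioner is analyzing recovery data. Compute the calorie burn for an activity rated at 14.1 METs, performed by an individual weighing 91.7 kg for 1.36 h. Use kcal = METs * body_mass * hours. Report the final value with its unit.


Product of METs and mass = 14.1 * 91.7 = 1292.97
Total kcal = 1292.97 * 1.36 = 1758.44 kcal

1758.44 kcal


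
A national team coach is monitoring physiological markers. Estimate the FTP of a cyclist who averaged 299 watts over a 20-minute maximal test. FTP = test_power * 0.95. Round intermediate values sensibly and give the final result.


FTP = 299 * 0.95 = 284.05 W

284.05 W


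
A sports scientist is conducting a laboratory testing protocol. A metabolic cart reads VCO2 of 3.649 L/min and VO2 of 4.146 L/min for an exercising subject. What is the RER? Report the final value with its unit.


RER = VCO2 / VO2 = 3.649 / 4.146 = 0.8801

0.8801


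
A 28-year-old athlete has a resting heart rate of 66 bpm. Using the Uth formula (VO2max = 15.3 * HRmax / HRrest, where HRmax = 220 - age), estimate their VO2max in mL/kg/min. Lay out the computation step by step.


HRmax = 220 - 28 = 192 bpm
Ratio = HRmax / HRrest = 192 / 66 = 2.9091
VO2max = 15.3 * 2.9091 = 44.51 mL/kg/min

44.51 mL/kg/min


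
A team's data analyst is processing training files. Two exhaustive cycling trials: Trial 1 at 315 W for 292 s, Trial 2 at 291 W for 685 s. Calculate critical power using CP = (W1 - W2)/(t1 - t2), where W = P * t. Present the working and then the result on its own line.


W1 = 315 * 292 = 91980 J
W2 = 291 * 685 = 199335 J
CP = (91980 - 199335) / (292 - 685)
= -107355 / -393
= 273.17 W

273.17 W


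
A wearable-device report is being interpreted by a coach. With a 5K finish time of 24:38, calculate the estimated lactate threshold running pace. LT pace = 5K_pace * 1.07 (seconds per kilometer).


Race duration = 1478 s for 5 km
Average pace = 1478 / 5 = 295.6 s/km
LT pace = 295.6 * 1.07
= 316.29 s/km

316.29 s/km


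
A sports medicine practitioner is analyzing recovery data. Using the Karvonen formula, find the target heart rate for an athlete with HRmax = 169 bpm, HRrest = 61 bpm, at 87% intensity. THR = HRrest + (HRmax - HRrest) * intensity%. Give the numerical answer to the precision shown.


HRR = 169 - 61 = 108
THR = 61 + 108 * 0.87
= 61 + 93.96
= 154.96 bpm

154.96 bpm


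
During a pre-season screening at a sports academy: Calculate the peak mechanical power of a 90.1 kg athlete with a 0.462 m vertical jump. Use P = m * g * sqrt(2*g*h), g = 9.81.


First, sqrt(2gh) = sqrt(2 * 9.81 * 0.462)
= sqrt(9.06444) = 3.010721 m/s
Power = 90.1 * 9.81 * 3.010721 = 2661.12 W

2661.12 W


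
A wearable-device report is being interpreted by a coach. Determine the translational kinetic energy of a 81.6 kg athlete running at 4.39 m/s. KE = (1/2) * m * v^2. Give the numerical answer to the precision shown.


KE = 0.5 * m * v^2
= 0.5 * 81.6 * 4.39^2
= 0.5 * 81.6 * 19.2721
= 786.3 J

786.3 J


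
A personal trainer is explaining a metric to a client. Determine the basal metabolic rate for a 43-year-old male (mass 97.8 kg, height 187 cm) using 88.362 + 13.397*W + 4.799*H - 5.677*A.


BMR = 88.362 + 13.397*97.8 + 4.799*187 - 5.677*43
= 2051.89 kcal/day

2051.89 kcal/day


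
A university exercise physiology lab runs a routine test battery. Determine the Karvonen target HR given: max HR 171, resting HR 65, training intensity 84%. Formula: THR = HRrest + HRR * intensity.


HRR = HRmax - HRrest = 171 - 65 = 106
THR = 65 + 106 * 0.84
= 154.04 bpm

154.04 bpm


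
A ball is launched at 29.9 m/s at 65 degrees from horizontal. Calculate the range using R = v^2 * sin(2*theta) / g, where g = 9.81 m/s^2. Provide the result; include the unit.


sin(2 * 65) = sin(130) = 0.766044
v^2 = 29.9^2 = 894.01
R = 894.01 * 0.766044 / 9.81
= 69.812 m

69.812 m


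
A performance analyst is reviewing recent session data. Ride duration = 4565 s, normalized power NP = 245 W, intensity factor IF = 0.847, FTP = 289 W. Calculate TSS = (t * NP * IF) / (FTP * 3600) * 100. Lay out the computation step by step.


Numerator = 4565 * 245 * 0.847 = 947305.975
Denominator = 289 * 3600 = 1040400
TSS = 947305.975 / 1040400 * 100
= 91.05

91.05 TSS


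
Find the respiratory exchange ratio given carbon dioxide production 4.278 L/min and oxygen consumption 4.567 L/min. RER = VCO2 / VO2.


VCO2 = 4.278 L/min
VO2 = 4.567 L/min
RER = 4.278 / 4.567 = 0.9367

0.9367


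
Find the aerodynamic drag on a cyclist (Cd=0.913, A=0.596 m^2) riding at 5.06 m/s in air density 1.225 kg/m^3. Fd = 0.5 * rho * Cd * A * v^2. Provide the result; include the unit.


Fd = 0.5 * 1.225 * 0.913 * 0.596 * 5.06^2
= 0.5 * 1.225 * 0.913 * 0.596 * 25.6036
= 8.533 N

8.533 N


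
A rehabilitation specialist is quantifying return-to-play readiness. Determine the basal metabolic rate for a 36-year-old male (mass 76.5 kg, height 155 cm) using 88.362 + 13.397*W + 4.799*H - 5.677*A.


BMR = 88.362 + 13.397*76.5 + 4.799*155 - 5.677*36
= 1652.71 kcal/day

1652.71 kcal/day


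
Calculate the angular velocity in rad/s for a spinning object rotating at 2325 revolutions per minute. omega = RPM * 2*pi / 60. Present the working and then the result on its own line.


omega = RPM * 2*pi / 60
= 2325 * 6.28318531 / 60
= 243.473 rad/s

243.473 rad/s


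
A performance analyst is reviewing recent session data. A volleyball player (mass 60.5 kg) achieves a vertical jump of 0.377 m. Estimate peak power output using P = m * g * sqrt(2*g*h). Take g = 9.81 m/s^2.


2 * g * h = 2 * 9.81 * 0.377 = 7.39674
sqrt(7.39674) = 2.719695 m/s
P = 60.5 * 9.81 * 2.719695 = 1614.15 W

1614.15 W


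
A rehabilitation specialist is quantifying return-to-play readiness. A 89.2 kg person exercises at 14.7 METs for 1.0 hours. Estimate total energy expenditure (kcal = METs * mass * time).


Energy = METs * mass(kg) * time(h)
= 14.7 * 89.2 * 1.0
= 1311.24 kcal

1311.24 kcal


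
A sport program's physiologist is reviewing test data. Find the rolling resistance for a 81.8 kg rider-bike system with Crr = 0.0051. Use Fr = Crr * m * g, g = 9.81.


m * g = 81.8 * 9.81 = 802.458 N
Fr = 0.0051 * 802.458 = 4.093 N

4.093 N


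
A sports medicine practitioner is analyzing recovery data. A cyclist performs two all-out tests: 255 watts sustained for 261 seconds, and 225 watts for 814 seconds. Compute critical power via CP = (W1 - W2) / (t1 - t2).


W1 = P1 * t1 = 255 * 261 = 66555 J
W2 = P2 * t2 = 225 * 814 = 183150 J
CP = (66555 - 183150) / (261 - 814)
= 210.84 W

210.84 W


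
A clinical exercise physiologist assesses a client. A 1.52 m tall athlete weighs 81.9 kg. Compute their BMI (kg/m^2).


height^2 = 2.3104 m^2
BMI = 81.9 / 2.3104 = 35.45 kg/m^2

35.45 kg/m^2


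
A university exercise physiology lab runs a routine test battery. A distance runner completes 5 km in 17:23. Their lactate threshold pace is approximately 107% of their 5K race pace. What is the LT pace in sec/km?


Convert to seconds: 17 min 23 s = 1043 s
Pace per km = 1043 / 5 = 208.6 s/km
LT pace = 208.6 * 1.07 = 223.2 s/km

223.2 s/km


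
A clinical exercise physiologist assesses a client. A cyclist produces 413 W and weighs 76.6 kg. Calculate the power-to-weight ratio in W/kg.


P/W = power / mass
= 413 / 76.6
= 5.392 W/kg

5.392 W/kg


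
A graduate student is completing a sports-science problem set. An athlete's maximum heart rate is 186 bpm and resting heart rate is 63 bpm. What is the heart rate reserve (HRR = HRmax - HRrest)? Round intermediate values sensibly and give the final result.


HRR = HRmax - HRrest
= 186 - 63
= 123 bpm

123 bpm


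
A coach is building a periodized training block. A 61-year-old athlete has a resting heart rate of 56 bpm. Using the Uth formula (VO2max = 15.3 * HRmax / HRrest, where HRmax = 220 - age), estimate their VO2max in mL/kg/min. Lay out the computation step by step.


HRmax = 220 - 61 = 159 bpm
Ratio = HRmax / HRrest = 159 / 56 = 2.8393
VO2max = 15.3 * 2.8393 = 43.44 mL/kg/min

43.44 mL/kg/min


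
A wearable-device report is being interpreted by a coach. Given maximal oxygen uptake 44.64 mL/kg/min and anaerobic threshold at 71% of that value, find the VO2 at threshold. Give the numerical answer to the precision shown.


Percentage as decimal = 0.71
VO2 at AT = 44.64 * 0.71 = 31.69 mL/kg/min

31.69 mL/kg/min


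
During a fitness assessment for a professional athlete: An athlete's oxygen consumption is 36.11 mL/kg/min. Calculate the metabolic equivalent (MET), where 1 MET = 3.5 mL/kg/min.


MET = VO2 / 3.5
= 36.11 / 3.5
= 10.32 METs

10.32 METs


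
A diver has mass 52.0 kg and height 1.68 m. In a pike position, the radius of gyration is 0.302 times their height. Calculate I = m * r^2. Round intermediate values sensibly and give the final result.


r = 0.302 * 1.68 = 0.50736 m
I = m * r^2 = 52.0 * 0.257414 = 13.386 kg*m^2

13.386 kg*m^2


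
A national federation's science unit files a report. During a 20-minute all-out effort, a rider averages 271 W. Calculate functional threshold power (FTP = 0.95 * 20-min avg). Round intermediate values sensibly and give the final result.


FTP = 0.95 * 271
= 257.45 W

257.45 W


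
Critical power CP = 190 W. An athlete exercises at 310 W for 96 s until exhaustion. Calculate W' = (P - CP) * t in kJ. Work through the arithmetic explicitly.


P - CP = 310 - 190 = 120 W
W' = 120 * 96 = 11520 J
= 11520 / 1000 = 11.52 kJ

11.52 kJ


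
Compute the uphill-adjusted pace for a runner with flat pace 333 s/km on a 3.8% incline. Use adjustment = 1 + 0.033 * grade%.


Adjustment factor = 1 + 0.033 * 3.8 = 1.1254
Grade-adjusted pace = 333 * 1.1254 = 374.76 s/km

374.76 s/km


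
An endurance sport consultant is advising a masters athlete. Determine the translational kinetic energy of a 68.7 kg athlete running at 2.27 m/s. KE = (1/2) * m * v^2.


KE = 0.5 * m * v^2
= 0.5 * 68.7 * 2.27^2
= 0.5 * 68.7 * 5.1529
= 177.0 J

177.0 J


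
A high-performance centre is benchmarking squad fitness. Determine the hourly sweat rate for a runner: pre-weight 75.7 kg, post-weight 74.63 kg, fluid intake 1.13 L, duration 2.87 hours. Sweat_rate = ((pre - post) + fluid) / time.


Mass lost = 75.7 - 74.63 = 1.07 kg
Add fluid consumed: 1.07 + 1.13 = 2.2 L total sweat
Sweat rate = 2.2 / 2.87 = 0.767 L/h

0.767 L/h


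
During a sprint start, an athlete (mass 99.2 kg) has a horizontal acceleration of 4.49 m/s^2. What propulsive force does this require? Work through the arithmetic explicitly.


Propulsive force = mass * acceleration
= 99.2 kg * 4.49 m/s^2
= 445.41 N

445.41 N


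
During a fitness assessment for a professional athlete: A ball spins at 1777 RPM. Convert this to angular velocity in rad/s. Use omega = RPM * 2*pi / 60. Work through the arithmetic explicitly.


omega = 1777 * 2 * pi / 60
= 1777 * 6.28318531 / 60
= 11165.22 / 60
= 186.087 rad/s

186.087 rad/s


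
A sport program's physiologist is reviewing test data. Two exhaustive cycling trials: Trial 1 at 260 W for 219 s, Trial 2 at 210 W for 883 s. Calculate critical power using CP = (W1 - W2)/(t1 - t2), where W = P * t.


W1 = 260 * 219 = 56940 J
W2 = 210 * 883 = 185430 J
CP = (56940 - 185430) / (219 - 883)
= -128490 / -664
= 193.51 W

193.51 W


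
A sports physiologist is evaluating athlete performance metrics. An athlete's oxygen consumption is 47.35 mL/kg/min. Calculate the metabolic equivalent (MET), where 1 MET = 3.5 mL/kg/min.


MET = VO2 / 3.5
= 47.35 / 3.5
= 13.53 METs

13.53 METs


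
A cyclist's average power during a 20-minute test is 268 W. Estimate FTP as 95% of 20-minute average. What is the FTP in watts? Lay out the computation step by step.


FTP = 20-min power * 0.95
= 268 * 0.95
= 254.6 W

254.6 W


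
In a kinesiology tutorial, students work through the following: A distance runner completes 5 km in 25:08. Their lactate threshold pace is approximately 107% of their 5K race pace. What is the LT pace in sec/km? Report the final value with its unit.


Convert to seconds: 25 min 8 s = 1508 s
Pace per km = 1508 / 5 = 301.6 s/km
LT pace = 301.6 * 1.07 = 322.71 s/km

322.71 s/km


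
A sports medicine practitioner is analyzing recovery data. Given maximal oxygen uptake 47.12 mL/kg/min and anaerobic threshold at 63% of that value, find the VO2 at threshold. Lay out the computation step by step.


Percentage as decimal = 0.63
VO2 at AT = 47.12 * 0.63 = 29.69 mL/kg/min

29.69 mL/kg/min


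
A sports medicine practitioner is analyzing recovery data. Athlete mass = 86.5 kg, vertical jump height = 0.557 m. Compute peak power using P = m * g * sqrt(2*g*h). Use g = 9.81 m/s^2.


sqrt(2 * 9.81 * 0.557) = sqrt(10.92834) = 3.305804 m/s
P = 86.5 * 9.81 * 3.305804
= 2805.19 W

2805.19 W


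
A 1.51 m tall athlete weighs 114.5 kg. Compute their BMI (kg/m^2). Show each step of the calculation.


height^2 = 2.2801 m^2
BMI = 114.5 / 2.2801 = 50.22 kg/m^2

50.22 kg/m^2


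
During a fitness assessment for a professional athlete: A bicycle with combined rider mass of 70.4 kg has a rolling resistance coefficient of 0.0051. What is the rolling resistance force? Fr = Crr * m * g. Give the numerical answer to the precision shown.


Fr = 0.0051 * 70.4 * 9.81
= 0.35904 * 9.81
= 3.522 N

3.522 N


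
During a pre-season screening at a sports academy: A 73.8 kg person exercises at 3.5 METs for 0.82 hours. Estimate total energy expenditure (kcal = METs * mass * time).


Energy = METs * mass(kg) * time(h)
= 3.5 * 73.8 * 0.82
= 211.81 kcal

211.81 kcal


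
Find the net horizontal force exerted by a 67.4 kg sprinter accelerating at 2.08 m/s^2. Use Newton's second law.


Newton's second law: F = m * a
F = 67.4 * 2.08 = 140.19 N

140.19 N


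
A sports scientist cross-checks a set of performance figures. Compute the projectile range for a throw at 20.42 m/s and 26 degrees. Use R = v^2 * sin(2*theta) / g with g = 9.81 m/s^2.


Two times the angle = 52 degrees
sin(52) = 0.788011
R = 416.9764 * 0.788011 / 9.81 = 33.495 m

33.495 m


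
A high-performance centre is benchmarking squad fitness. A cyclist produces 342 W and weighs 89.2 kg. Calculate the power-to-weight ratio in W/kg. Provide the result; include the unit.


P/W = power / mass
= 342 / 89.2
= 3.834 W/kg

3.834 W/kg


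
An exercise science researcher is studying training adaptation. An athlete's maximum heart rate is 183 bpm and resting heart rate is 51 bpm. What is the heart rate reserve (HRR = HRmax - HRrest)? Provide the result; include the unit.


HRR = HRmax - HRrest
= 183 - 51
= 132 bpm

132 bpm


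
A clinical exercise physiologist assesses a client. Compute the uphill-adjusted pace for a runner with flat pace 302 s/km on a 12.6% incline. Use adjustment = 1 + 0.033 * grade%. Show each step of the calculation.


Adjustment factor = 1 + 0.033 * 12.6 = 1.4158
Grade-adjusted pace = 302 * 1.4158 = 427.57 s/km

427.57 s/km


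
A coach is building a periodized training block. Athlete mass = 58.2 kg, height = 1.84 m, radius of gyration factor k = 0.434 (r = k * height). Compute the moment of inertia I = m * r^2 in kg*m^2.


r = k * height = 0.434 * 1.84 = 0.79856 m
r^2 = 0.79856^2 = 0.637698
I = 58.2 * 0.637698 = 37.114 kg*m^2

37.114 kg*m^2


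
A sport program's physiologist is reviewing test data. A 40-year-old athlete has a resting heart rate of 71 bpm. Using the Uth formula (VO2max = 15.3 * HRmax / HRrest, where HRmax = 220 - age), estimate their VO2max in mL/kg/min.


HRmax = 220 - 40 = 180 bpm
Ratio = HRmax / HRrest = 180 / 71 = 2.5352
VO2max = 15.3 * 2.5352 = 38.79 mL/kg/min

38.79 mL/kg/min


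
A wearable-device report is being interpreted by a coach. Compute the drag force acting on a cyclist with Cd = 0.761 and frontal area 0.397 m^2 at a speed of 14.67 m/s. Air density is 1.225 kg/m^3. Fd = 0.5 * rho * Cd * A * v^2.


Step 1: v^2 = 215.2089
Step 2: Fd = 0.5 * 1.225 * 0.761 * 0.397 * 215.2089
= 39.824 N

39.824 N


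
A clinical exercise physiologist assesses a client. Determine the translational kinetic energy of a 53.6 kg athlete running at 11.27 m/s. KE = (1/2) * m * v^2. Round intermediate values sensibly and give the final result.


KE = 0.5 * m * v^2
= 0.5 * 53.6 * 11.27^2
= 0.5 * 53.6 * 127.0129
= 3403.95 J

3403.95 J


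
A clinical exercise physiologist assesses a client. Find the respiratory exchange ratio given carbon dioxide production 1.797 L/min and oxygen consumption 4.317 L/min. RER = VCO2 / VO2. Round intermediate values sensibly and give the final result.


VCO2 = 1.797 L/min
VO2 = 4.317 L/min
RER = 1.797 / 4.317 = 0.4163

0.4163


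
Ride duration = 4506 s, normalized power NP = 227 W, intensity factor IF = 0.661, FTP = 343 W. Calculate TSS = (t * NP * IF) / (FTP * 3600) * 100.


Numerator = 4506 * 227 * 0.661 = 676111.782
Denominator = 343 * 3600 = 1234800
TSS = 676111.782 / 1234800 * 100
= 54.75

54.75 TSS


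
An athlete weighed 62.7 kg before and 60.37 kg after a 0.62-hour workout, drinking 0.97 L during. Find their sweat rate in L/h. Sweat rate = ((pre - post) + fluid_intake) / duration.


Body mass change = 2.33 kg
Total sweat loss = 2.33 + 0.97 = 3.3 L
Rate = 3.3 / 0.62 = 5.323 L/h

5.323 L/h


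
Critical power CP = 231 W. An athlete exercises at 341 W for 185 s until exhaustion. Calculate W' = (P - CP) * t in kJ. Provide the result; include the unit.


P - CP = 341 - 231 = 110 W
W' = 110 * 185 = 20350 J
= 20350 / 1000 = 20.35 kJ

20.35 kJ


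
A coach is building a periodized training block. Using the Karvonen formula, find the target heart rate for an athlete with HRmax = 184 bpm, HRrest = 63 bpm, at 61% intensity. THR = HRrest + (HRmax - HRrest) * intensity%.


HRR = 184 - 63 = 121
THR = 63 + 121 * 0.61
= 63 + 73.81
= 136.81 bpm

136.81 bpm


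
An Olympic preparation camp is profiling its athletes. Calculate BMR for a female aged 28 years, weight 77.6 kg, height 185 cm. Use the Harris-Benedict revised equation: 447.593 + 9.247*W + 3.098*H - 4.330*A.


Substituting values:
W term = 9.247 * 77.6 = 717.5672
H term = 3.098 * 185 = 573.13
A term = 4.330 * 28 = 121.24
BMR = 1617.05 kcal/day

1617.05 kcal/day


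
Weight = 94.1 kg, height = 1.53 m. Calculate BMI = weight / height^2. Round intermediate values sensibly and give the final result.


height^2 = 1.53^2 = 2.3409
BMI = 94.1 / 2.3409 = 40.2 kg/m^2

40.2 kg/m^2


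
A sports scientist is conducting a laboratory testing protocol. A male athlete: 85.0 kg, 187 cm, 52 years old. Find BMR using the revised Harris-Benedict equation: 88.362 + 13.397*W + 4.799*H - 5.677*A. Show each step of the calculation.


Intercept = 88.362
Weight contribution = 13.397 * 85.0 = 1138.745
Height contribution = 4.799 * 187 = 897.413
Age contribution = 5.677 * 52 = 295.204
BMR = 88.362 + 1138.745 + 897.413 - 295.204
= 1829.32 kcal/day

1829.32 kcal/day


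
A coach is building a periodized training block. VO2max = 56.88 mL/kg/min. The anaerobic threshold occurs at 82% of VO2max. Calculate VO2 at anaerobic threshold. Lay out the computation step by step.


AT fraction = 82 / 100 = 0.82
AT VO2 = 56.88 * 0.82
= 46.64 mL/kg/min

46.64 mL/kg/min


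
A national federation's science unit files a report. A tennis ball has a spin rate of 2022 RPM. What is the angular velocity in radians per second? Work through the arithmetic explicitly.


Convert RPM to rad/s: multiply by 2*pi and divide by 60
omega = 2022 * 2 * pi / 60
= 211.743 rad/s

211.743 rad/s


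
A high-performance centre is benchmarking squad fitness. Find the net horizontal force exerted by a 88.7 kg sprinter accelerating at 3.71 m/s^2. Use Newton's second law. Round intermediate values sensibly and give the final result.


Newton's second law: F = m * a
F = 88.7 * 3.71 = 329.08 N

329.08 N


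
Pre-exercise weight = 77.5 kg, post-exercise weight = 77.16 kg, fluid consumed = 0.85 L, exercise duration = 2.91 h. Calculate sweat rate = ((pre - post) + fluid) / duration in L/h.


Weight loss = 77.5 - 77.16 = 0.34 kg (approx L)
Total sweat = 0.34 + 0.85 = 1.19 L
Sweat rate = 1.19 / 2.91 = 0.409 L/h

0.409 L/h


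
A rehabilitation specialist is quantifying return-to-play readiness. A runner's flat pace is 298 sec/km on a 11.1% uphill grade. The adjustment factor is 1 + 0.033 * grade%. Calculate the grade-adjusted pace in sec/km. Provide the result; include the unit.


Factor = 1 + 0.033 * 11.1 = 1.3663
Adjusted pace = 298 * 1.3663
= 407.16 sec/km

407.16 s/km


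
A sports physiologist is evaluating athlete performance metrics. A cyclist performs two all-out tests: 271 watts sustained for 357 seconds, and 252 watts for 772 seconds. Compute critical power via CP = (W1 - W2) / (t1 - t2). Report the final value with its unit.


W1 = P1 * t1 = 271 * 357 = 96747 J
W2 = P2 * t2 = 252 * 772 = 194544 J
CP = (96747 - 194544) / (357 - 772)
= 235.66 W

235.66 W


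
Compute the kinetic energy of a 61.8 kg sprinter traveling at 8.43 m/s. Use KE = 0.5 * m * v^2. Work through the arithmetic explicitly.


Velocity squared = 71.0649
KE = 0.5 * 61.8 * 71.0649 = 2195.91 J

2195.91 J


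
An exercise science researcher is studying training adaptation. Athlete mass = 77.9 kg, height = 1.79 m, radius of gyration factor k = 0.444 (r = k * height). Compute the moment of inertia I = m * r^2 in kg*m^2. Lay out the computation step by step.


r = k * height = 0.444 * 1.79 = 0.79476 m
r^2 = 0.79476^2 = 0.631643
I = 77.9 * 0.631643 = 49.205 kg*m^2

49.205 kg*m^2


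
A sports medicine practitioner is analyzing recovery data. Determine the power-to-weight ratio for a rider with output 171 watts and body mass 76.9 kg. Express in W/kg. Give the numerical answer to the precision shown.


P/W = 171 / 76.9 = 2.224 W/kg

2.224 W/kg


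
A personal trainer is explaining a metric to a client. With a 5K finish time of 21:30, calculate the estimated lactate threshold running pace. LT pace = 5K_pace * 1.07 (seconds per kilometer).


Race duration = 1290 s for 5 km
Average pace = 1290 / 5 = 258.0 s/km
LT pace = 258.0 * 1.07
= 276.06 s/km

276.06 s/km


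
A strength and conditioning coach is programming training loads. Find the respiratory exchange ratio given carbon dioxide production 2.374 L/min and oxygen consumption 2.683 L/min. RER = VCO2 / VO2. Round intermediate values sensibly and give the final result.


VCO2 = 2.374 L/min
VO2 = 2.683 L/min
RER = 2.374 / 2.683 = 0.8848

0.8848


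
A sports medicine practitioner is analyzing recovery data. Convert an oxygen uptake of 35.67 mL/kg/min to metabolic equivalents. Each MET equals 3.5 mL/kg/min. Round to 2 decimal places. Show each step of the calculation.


One MET = 3.5 mL/kg/min
Number of METs = 35.67 / 3.5
= 10.19 METs

10.19 METs


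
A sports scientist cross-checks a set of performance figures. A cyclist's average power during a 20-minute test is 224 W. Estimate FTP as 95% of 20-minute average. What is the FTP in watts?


FTP = 20-min power * 0.95
= 224 * 0.95
= 212.8 W

212.8 W


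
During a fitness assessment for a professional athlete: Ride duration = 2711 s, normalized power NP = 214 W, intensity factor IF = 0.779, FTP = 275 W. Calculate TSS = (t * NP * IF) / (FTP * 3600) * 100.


Numerator = 2711 * 214 * 0.779 = 451939.966
Denominator = 275 * 3600 = 990000
TSS = 451939.966 / 990000 * 100
= 45.65

45.65 TSS


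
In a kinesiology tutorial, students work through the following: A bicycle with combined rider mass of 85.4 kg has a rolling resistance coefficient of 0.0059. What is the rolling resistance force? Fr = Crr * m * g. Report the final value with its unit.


Fr = 0.0059 * 85.4 * 9.81
= 0.50386 * 9.81
= 4.943 N

4.943 N


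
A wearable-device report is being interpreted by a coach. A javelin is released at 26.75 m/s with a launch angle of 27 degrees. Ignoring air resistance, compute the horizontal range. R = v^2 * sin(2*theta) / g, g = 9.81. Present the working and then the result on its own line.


Launch speed squared = 715.5625
sin(2 * 27 deg) = 0.809017
Range = 715.5625 * 0.809017 / 9.81
= 59.011 m

59.011 m


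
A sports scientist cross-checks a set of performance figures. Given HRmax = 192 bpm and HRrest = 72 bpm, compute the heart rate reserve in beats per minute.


Heart rate reserve = maximum HR minus resting HR
HRR = 192 - 72 = 120 bpm

120 bpm


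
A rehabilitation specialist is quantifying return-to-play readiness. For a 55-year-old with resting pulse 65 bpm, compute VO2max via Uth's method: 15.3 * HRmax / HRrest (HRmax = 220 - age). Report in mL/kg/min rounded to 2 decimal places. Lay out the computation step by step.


Step 1: HRmax = 220 - 55 = 165 bpm
Step 2: Ratio = 165 / 65 = 2.5385
Step 3: VO2max = 15.3 * 2.5385 = 38.84 mL/kg/min

38.84 mL/kg/min


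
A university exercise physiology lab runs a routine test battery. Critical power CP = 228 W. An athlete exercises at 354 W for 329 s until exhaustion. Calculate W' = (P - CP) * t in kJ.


P - CP = 354 - 228 = 126 W
W' = 126 * 329 = 41454 J
= 41454 / 1000 = 41.454 kJ

41.454 kJ


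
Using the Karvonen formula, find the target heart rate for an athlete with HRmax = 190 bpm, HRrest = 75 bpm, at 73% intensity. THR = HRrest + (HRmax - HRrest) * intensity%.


HRR = 190 - 75 = 115
THR = 75 + 115 * 0.73
= 75 + 83.95
= 158.95 bpm

158.95 bpm


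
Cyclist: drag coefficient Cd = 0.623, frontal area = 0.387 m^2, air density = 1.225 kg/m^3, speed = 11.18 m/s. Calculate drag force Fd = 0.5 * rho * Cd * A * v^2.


v^2 = 11.18^2 = 124.9924
Fd = 0.5 * 1.225 * 0.623 * 0.387 * 124.9924
= 18.458 N

18.458 N


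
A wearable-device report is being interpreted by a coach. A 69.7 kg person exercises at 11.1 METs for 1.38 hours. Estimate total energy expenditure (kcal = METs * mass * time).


Energy = METs * mass(kg) * time(h)
= 11.1 * 69.7 * 1.38
= 1067.66 kcal

1067.66 kcal


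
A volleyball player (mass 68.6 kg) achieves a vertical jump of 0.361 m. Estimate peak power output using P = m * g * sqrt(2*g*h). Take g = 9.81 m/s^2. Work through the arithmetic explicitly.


2 * g * h = 2 * 9.81 * 0.361 = 7.08282
sqrt(7.08282) = 2.661357 m/s
P = 68.6 * 9.81 * 2.661357 = 1791.0 W

1791.0 W


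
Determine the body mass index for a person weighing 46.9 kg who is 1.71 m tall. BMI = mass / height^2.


BMI = mass / height^2
= 46.9 / 1.71^2
= 46.9 / 2.9241
= 16.04 kg/m^2

16.04 kg/m^2


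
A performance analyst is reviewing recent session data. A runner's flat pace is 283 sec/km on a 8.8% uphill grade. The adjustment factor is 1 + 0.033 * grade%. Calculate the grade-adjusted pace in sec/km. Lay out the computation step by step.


Factor = 1 + 0.033 * 8.8 = 1.2904
Adjusted pace = 283 * 1.2904
= 365.18 sec/km

365.18 s/km


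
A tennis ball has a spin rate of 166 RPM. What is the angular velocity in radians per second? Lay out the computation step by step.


Convert RPM to rad/s: multiply by 2*pi and divide by 60
omega = 166 * 2 * pi / 60
= 17.383 rad/s

17.383 rad/s


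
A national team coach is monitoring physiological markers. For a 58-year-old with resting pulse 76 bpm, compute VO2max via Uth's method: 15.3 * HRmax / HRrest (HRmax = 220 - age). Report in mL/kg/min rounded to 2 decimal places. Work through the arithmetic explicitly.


Step 1: HRmax = 220 - 58 = 162 bpm
Step 2: Ratio = 162 / 76 = 2.1316
Step 3: VO2max = 15.3 * 2.1316 = 32.61 mL/kg/min

32.61 mL/kg/min


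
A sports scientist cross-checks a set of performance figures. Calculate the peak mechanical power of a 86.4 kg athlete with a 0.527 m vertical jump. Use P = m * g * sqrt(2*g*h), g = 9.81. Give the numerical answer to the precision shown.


First, sqrt(2gh) = sqrt(2 * 9.81 * 0.527)
= sqrt(10.33974) = 3.215547 m/s
Power = 86.4 * 9.81 * 3.215547 = 2725.45 W

2725.45 W


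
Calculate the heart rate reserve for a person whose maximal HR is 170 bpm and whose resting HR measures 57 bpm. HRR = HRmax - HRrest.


HRmax = 170 bpm
HRrest = 57 bpm
HRR = 170 - 57 = 113 bpm

113 bpm


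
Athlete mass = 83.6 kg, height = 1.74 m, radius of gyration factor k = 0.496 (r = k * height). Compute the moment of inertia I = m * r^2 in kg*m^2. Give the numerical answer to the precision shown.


r = k * height = 0.496 * 1.74 = 0.86304 m
r^2 = 0.86304^2 = 0.744838
I = 83.6 * 0.744838 = 62.268 kg*m^2

62.268 kg*m^2


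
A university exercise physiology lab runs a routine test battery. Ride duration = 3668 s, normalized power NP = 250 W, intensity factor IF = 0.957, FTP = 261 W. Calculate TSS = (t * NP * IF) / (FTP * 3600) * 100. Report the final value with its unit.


Numerator = 3668 * 250 * 0.957 = 877569.0
Denominator = 261 * 3600 = 939600
TSS = 877569.0 / 939600 * 100
= 93.4

93.4 TSS


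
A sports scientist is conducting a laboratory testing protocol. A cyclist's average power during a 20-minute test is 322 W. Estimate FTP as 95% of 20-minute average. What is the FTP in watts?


FTP = 20-min power * 0.95
= 322 * 0.95
= 305.9 W

305.9 W


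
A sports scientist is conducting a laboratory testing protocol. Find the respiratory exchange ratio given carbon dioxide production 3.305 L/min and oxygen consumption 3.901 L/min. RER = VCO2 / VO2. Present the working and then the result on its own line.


VCO2 = 3.305 L/min
VO2 = 3.901 L/min
RER = 3.305 / 3.901 = 0.8472

0.8472


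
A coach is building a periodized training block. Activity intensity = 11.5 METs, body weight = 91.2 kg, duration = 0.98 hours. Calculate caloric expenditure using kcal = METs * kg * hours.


kcal = 11.5 * 91.2 * 0.98
= 1048.8 * 0.98
= 1027.82 kcal

1027.82 kcal


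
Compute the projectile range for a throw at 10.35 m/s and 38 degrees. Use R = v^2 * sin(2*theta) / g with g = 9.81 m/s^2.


Two times the angle = 76 degrees
sin(76) = 0.970296
R = 107.1225 * 0.970296 / 9.81 = 10.595 m

10.595 m
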